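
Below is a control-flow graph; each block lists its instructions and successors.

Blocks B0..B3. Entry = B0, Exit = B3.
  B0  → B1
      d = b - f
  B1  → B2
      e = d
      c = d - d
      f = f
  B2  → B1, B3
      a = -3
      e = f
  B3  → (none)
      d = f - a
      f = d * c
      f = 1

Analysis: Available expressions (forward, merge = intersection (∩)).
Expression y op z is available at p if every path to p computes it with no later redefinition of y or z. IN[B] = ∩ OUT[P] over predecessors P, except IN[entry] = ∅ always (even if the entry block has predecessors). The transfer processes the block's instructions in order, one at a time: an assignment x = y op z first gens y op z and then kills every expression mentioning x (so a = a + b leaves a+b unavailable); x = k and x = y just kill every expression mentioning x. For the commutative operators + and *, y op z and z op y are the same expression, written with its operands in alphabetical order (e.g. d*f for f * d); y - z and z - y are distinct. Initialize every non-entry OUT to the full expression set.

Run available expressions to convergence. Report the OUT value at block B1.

Fixpoint table:
  B0:   IN={}   OUT={b-f}
  B1:   IN={}   OUT={d-d}
  B2:   IN={d-d}   OUT={d-d}
  B3:   IN={d-d}   OUT={c*d}

Merge at B1: IN[B1] = OUT[B0] ∩ OUT[B2] = {}
Applying B1's transfer function to that IN value gives OUT[B1] (row B1 above).

Answer: {d-d}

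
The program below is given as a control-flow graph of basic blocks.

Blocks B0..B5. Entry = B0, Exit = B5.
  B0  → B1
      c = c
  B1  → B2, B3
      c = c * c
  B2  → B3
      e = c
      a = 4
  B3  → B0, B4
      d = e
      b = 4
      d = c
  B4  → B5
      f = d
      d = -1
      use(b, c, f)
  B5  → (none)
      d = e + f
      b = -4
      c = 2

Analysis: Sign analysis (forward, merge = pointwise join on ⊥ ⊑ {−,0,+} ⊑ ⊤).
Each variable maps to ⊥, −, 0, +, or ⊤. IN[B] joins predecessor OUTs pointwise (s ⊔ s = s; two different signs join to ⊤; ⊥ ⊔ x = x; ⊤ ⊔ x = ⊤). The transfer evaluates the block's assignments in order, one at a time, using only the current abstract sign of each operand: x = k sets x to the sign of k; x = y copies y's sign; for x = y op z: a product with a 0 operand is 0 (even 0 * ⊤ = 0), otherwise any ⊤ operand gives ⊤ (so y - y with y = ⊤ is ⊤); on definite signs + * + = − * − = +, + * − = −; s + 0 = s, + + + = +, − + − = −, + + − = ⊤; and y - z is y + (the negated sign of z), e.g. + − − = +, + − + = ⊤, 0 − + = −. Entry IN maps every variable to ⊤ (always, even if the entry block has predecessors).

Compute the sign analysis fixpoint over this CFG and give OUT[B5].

Per-block solution:
  B0:  IN=(all ⊤)  OUT=(all ⊤)
  B1:  IN=(all ⊤)  OUT=(all ⊤)
  B2:  IN=(all ⊤)  OUT={a:+; rest ⊤}
  B3:  IN=(all ⊤)  OUT={b:+; rest ⊤}
  B4:  IN={b:+; rest ⊤}  OUT={b:+, d:-; rest ⊤}
  B5:  IN={b:+, d:-; rest ⊤}  OUT={b:-, c:+; rest ⊤}

Merge at B5: IN[B5] = OUT[B4] = {a: ⊤, b: +, c: ⊤, d: -, e: ⊤, f: ⊤}
Applying B5's transfer function to that IN value gives OUT[B5] (row B5 above).

Answer: {a: ⊤, b: -, c: +, d: ⊤, e: ⊤, f: ⊤}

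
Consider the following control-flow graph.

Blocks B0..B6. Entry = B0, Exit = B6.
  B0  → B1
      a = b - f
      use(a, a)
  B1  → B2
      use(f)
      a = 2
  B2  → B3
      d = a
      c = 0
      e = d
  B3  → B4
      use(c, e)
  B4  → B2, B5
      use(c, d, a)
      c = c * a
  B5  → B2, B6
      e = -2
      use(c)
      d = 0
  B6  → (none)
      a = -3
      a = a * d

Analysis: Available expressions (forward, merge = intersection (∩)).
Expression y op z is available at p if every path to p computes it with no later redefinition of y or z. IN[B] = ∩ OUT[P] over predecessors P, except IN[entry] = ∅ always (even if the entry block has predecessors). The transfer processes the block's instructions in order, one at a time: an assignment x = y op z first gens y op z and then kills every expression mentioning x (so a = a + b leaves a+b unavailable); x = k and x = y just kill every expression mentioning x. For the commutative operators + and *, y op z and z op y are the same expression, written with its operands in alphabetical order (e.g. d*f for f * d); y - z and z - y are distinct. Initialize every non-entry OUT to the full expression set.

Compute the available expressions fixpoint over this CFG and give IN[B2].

Answer: {b-f}

Trace:
Converged values:
  B0:  IN={}  OUT={b-f}
  B1:  IN={b-f}  OUT={b-f}
  B2:  IN={b-f}  OUT={b-f}
  B3:  IN={b-f}  OUT={b-f}
  B4:  IN={b-f}  OUT={b-f}
  B5:  IN={b-f}  OUT={b-f}
  B6:  IN={b-f}  OUT={b-f}

Merge at B2: IN[B2] = OUT[B1] ∩ OUT[B4] ∩ OUT[B5] = {b-f}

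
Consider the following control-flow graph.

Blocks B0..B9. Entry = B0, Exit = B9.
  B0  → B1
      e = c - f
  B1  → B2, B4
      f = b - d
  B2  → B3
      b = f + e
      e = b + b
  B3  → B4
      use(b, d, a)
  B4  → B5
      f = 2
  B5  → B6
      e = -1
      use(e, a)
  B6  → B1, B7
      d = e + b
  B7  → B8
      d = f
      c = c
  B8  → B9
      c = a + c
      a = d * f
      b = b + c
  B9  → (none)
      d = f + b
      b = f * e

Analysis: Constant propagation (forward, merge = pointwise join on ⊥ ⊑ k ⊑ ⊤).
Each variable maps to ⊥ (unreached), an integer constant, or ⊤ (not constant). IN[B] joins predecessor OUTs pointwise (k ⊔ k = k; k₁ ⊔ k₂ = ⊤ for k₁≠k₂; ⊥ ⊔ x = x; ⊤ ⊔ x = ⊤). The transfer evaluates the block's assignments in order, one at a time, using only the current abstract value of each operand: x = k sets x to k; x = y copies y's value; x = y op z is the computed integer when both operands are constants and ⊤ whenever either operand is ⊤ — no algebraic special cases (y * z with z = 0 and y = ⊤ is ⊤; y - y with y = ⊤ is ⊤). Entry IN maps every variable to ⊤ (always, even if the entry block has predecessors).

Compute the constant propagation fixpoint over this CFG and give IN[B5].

Per-block solution:
  B0:  IN=(all ⊤)  OUT=(all ⊤)
  B1:  IN=(all ⊤)  OUT=(all ⊤)
  B2:  IN=(all ⊤)  OUT=(all ⊤)
  B3:  IN=(all ⊤)  OUT=(all ⊤)
  B4:  IN=(all ⊤)  OUT={f:2; rest ⊤}
  B5:  IN={f:2; rest ⊤}  OUT={e:-1, f:2; rest ⊤}
  B6:  IN={e:-1, f:2; rest ⊤}  OUT={e:-1, f:2; rest ⊤}
  B7:  IN={e:-1, f:2; rest ⊤}  OUT={d:2, e:-1, f:2; rest ⊤}
  B8:  IN={d:2, e:-1, f:2; rest ⊤}  OUT={a:4, d:2, e:-1, f:2; rest ⊤}
  B9:  IN={a:4, d:2, e:-1, f:2; rest ⊤}  OUT={a:4, b:-2, e:-1, f:2; rest ⊤}

Merge at B5: IN[B5] = OUT[B4] = {a: ⊤, b: ⊤, c: ⊤, d: ⊤, e: ⊤, f: 2}

Answer: {a: ⊤, b: ⊤, c: ⊤, d: ⊤, e: ⊤, f: 2}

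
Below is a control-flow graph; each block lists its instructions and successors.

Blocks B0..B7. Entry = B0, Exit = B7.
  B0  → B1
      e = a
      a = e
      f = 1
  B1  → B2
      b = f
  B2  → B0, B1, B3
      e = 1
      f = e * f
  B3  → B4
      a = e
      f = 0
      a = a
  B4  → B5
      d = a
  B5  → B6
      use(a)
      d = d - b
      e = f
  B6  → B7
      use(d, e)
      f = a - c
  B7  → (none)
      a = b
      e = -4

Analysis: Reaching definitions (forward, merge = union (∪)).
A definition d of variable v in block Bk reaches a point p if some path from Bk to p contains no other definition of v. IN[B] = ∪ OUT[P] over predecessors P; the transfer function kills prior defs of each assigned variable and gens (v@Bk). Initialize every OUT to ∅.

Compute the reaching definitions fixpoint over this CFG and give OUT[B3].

Answer: {a@B3, b@B1, e@B2, f@B3}

Trace:
Fixpoint table:
  B0: | IN={a@B0, b@B1, e@B2, f@B2} | OUT={a@B0, b@B1, e@B0, f@B0}
  B1: | IN={a@B0, b@B1, e@B0, e@B2, f@B0, f@B2} | OUT={a@B0, b@B1, e@B0, e@B2, f@B0, f@B2}
  B2: | IN={a@B0, b@B1, e@B0, e@B2, f@B0, f@B2} | OUT={a@B0, b@B1, e@B2, f@B2}
  B3: | IN={a@B0, b@B1, e@B2, f@B2} | OUT={a@B3, b@B1, e@B2, f@B3}
  B4: | IN={a@B3, b@B1, e@B2, f@B3} | OUT={a@B3, b@B1, d@B4, e@B2, f@B3}
  B5: | IN={a@B3, b@B1, d@B4, e@B2, f@B3} | OUT={a@B3, b@B1, d@B5, e@B5, f@B3}
  B6: | IN={a@B3, b@B1, d@B5, e@B5, f@B3} | OUT={a@B3, b@B1, d@B5, e@B5, f@B6}
  B7: | IN={a@B3, b@B1, d@B5, e@B5, f@B6} | OUT={a@B7, b@B1, d@B5, e@B7, f@B6}

Merge at B3: IN[B3] = OUT[B2] = {a@B0, b@B1, e@B2, f@B2}
Applying B3's transfer function to that IN value gives OUT[B3] (row B3 above).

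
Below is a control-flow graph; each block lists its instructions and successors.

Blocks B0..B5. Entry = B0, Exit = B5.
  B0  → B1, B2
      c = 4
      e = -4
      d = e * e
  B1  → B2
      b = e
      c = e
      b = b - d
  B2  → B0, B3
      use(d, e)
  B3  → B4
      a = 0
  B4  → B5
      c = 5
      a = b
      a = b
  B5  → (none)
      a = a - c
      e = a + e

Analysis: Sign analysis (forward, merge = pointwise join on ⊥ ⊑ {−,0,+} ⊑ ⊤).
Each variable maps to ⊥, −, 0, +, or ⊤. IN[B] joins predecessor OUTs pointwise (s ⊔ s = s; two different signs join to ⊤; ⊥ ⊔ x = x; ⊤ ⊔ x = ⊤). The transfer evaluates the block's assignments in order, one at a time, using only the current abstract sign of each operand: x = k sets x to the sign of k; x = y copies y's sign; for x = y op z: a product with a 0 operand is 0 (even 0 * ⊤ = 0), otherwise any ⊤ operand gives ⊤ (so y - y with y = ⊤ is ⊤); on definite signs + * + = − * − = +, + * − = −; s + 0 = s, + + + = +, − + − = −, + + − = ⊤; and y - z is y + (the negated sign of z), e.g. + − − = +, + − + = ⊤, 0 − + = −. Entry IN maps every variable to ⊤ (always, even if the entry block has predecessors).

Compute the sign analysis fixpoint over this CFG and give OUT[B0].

Per-block solution:
  B0: | IN=(all ⊤) | OUT={c:+, d:+, e:-; rest ⊤}
  B1: | IN={c:+, d:+, e:-; rest ⊤} | OUT={b:-, c:-, d:+, e:-; rest ⊤}
  B2: | IN={d:+, e:-; rest ⊤} | OUT={d:+, e:-; rest ⊤}
  B3: | IN={d:+, e:-; rest ⊤} | OUT={a:0, d:+, e:-; rest ⊤}
  B4: | IN={a:0, d:+, e:-; rest ⊤} | OUT={c:+, d:+, e:-; rest ⊤}
  B5: | IN={c:+, d:+, e:-; rest ⊤} | OUT={c:+, d:+; rest ⊤}

Merge at B0 (entry node, so the boundary value (all ⊤) is joined with the incoming edge(s)): IN[B0] = (all ⊤) ⊔ OUT[B2] = {a: ⊤, b: ⊤, c: ⊤, d: ⊤, e: ⊤, f: ⊤}
Applying B0's transfer function to that IN value gives OUT[B0] (row B0 above).

Answer: {a: ⊤, b: ⊤, c: +, d: +, e: -, f: ⊤}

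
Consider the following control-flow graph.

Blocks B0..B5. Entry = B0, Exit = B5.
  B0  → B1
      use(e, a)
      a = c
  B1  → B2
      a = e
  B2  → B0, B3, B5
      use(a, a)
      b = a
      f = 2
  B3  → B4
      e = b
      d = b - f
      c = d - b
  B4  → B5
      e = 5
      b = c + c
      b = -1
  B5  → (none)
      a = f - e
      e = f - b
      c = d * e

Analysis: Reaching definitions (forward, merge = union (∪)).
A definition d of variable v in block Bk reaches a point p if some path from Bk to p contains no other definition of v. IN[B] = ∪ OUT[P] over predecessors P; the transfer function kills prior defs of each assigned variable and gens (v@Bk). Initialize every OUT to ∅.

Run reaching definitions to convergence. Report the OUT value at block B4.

Answer: {a@B1, b@B4, c@B3, d@B3, e@B4, f@B2}

Derivation:
Fixpoint table:
  B0:   IN={a@B1, b@B2, f@B2}   OUT={a@B0, b@B2, f@B2}
  B1:   IN={a@B0, b@B2, f@B2}   OUT={a@B1, b@B2, f@B2}
  B2:   IN={a@B1, b@B2, f@B2}   OUT={a@B1, b@B2, f@B2}
  B3:   IN={a@B1, b@B2, f@B2}   OUT={a@B1, b@B2, c@B3, d@B3, e@B3, f@B2}
  B4:   IN={a@B1, b@B2, c@B3, d@B3, e@B3, f@B2}   OUT={a@B1, b@B4, c@B3, d@B3, e@B4, f@B2}
  B5:   IN={a@B1, b@B2, b@B4, c@B3, d@B3, e@B4, f@B2}   OUT={a@B5, b@B2, b@B4, c@B5, d@B3, e@B5, f@B2}

Merge at B4: IN[B4] = OUT[B3] = {a@B1, b@B2, c@B3, d@B3, e@B3, f@B2}
Applying B4's transfer function to that IN value gives OUT[B4] (row B4 above).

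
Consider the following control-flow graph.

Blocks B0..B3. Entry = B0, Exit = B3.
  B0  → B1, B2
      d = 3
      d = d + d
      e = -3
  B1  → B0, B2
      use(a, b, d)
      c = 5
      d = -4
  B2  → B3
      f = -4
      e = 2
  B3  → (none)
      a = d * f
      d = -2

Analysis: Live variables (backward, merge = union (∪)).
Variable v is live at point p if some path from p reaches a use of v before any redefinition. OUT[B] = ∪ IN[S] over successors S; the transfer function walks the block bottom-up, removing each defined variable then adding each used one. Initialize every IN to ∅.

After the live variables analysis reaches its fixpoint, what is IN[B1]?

Answer: {a, b, d}

Derivation:
Converged values:
  B0: | IN={a, b} | OUT={a, b, d}
  B1: | IN={a, b, d} | OUT={a, b, d}
  B2: | IN={d} | OUT={d, f}
  B3: | IN={d, f} | OUT={}

Merge at B1: OUT[B1] = IN[B0] ⊔ IN[B2] = {a, b, d}
Applying B1's transfer function to that OUT value gives IN[B1] (row B1 above).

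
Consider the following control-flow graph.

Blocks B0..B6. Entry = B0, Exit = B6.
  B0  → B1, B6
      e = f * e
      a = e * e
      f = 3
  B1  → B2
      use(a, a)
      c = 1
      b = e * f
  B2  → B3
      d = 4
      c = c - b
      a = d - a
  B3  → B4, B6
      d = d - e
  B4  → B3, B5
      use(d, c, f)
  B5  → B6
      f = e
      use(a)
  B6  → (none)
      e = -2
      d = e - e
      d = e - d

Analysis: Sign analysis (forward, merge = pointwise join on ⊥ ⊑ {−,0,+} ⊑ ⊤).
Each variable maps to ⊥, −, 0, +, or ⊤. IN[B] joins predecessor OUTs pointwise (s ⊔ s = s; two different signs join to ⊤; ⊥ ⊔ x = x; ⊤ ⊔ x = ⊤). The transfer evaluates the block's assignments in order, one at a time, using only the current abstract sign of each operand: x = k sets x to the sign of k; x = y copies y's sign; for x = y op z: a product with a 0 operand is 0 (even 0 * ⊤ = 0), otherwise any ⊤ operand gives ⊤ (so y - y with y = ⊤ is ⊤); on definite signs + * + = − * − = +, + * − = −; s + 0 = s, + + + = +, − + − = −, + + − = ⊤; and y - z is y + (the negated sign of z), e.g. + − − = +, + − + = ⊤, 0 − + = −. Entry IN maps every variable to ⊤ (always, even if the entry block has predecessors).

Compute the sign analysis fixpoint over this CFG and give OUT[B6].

Converged values:
  B0: | IN=(all ⊤) | OUT={f:+; rest ⊤}
  B1: | IN={f:+; rest ⊤} | OUT={c:+, f:+; rest ⊤}
  B2: | IN={c:+, f:+; rest ⊤} | OUT={d:+, f:+; rest ⊤}
  B3: | IN={f:+; rest ⊤} | OUT={f:+; rest ⊤}
  B4: | IN={f:+; rest ⊤} | OUT={f:+; rest ⊤}
  B5: | IN={f:+; rest ⊤} | OUT=(all ⊤)
  B6: | IN=(all ⊤) | OUT={e:-; rest ⊤}

Merge at B6: IN[B6] = OUT[B0] ⊔ OUT[B3] ⊔ OUT[B5] = {a: ⊤, b: ⊤, c: ⊤, d: ⊤, e: ⊤, f: ⊤}
Applying B6's transfer function to that IN value gives OUT[B6] (row B6 above).

Answer: {a: ⊤, b: ⊤, c: ⊤, d: ⊤, e: -, f: ⊤}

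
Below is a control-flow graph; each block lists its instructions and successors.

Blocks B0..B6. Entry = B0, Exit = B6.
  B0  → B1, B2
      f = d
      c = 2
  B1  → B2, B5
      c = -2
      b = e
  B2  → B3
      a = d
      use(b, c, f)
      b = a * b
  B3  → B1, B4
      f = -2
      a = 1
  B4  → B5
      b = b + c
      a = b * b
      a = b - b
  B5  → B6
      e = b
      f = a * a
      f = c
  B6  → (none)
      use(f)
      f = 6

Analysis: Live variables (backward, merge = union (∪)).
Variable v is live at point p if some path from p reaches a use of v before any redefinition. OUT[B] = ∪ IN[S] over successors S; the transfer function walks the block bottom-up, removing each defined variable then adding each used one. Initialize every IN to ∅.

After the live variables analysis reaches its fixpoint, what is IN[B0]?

Answer: {a, b, d, e}

Derivation:
Converged values:
  B0:  IN={a, b, d, e}  OUT={a, b, c, d, e, f}
  B1:  IN={a, d, e, f}  OUT={a, b, c, d, e, f}
  B2:  IN={b, c, d, e, f}  OUT={b, c, d, e}
  B3:  IN={b, c, d, e}  OUT={a, b, c, d, e, f}
  B4:  IN={b, c}  OUT={a, b, c}
  B5:  IN={a, b, c}  OUT={f}
  B6:  IN={f}  OUT={}

Merge at B0: OUT[B0] = IN[B1] ⊔ IN[B2] = {a, b, c, d, e, f}
Applying B0's transfer function to that OUT value gives IN[B0] (row B0 above).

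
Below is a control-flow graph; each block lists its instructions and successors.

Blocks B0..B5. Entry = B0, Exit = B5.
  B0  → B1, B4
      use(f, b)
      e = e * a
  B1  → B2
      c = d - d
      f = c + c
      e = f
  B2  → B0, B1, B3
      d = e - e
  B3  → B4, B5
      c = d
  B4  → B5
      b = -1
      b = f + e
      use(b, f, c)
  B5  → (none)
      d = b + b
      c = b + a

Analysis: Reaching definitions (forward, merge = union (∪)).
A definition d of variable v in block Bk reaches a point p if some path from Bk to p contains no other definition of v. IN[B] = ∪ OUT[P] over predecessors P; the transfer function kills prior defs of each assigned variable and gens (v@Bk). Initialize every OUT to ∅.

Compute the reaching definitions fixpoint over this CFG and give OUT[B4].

Answer: {b@B4, c@B1, c@B3, d@B2, e@B0, e@B1, f@B1}

Derivation:
Converged values:
  B0:  IN={c@B1, d@B2, e@B1, f@B1}  OUT={c@B1, d@B2, e@B0, f@B1}
  B1:  IN={c@B1, d@B2, e@B0, e@B1, f@B1}  OUT={c@B1, d@B2, e@B1, f@B1}
  B2:  IN={c@B1, d@B2, e@B1, f@B1}  OUT={c@B1, d@B2, e@B1, f@B1}
  B3:  IN={c@B1, d@B2, e@B1, f@B1}  OUT={c@B3, d@B2, e@B1, f@B1}
  B4:  IN={c@B1, c@B3, d@B2, e@B0, e@B1, f@B1}  OUT={b@B4, c@B1, c@B3, d@B2, e@B0, e@B1, f@B1}
  B5:  IN={b@B4, c@B1, c@B3, d@B2, e@B0, e@B1, f@B1}  OUT={b@B4, c@B5, d@B5, e@B0, e@B1, f@B1}

Merge at B4: IN[B4] = OUT[B0] ⊔ OUT[B3] = {c@B1, c@B3, d@B2, e@B0, e@B1, f@B1}
Applying B4's transfer function to that IN value gives OUT[B4] (row B4 above).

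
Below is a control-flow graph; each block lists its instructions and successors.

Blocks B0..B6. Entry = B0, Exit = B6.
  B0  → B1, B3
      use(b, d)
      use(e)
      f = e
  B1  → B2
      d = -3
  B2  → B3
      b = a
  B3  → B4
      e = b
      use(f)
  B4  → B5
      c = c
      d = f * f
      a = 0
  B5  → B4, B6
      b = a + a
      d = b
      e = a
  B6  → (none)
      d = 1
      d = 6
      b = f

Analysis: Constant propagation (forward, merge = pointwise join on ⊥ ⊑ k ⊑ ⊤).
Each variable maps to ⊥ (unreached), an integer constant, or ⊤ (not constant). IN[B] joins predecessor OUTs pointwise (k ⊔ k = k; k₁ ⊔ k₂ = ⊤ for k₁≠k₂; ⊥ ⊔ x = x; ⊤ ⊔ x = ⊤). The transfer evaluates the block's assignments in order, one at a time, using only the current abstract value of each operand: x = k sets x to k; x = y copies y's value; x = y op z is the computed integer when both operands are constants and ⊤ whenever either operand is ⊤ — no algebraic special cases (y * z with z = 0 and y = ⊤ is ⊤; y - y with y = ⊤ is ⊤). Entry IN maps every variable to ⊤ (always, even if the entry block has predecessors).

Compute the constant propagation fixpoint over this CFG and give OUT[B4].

Converged values:
  B0:   IN=(all ⊤)   OUT=(all ⊤)
  B1:   IN=(all ⊤)   OUT={d:-3; rest ⊤}
  B2:   IN={d:-3; rest ⊤}   OUT={d:-3; rest ⊤}
  B3:   IN=(all ⊤)   OUT=(all ⊤)
  B4:   IN=(all ⊤)   OUT={a:0; rest ⊤}
  B5:   IN={a:0; rest ⊤}   OUT={a:0, b:0, d:0, e:0; rest ⊤}
  B6:   IN={a:0, b:0, d:0, e:0; rest ⊤}   OUT={a:0, d:6, e:0; rest ⊤}

Merge at B4: IN[B4] = OUT[B3] ⊔ OUT[B5] = {a: ⊤, b: ⊤, c: ⊤, d: ⊤, e: ⊤, f: ⊤}
Applying B4's transfer function to that IN value gives OUT[B4] (row B4 above).

Answer: {a: 0, b: ⊤, c: ⊤, d: ⊤, e: ⊤, f: ⊤}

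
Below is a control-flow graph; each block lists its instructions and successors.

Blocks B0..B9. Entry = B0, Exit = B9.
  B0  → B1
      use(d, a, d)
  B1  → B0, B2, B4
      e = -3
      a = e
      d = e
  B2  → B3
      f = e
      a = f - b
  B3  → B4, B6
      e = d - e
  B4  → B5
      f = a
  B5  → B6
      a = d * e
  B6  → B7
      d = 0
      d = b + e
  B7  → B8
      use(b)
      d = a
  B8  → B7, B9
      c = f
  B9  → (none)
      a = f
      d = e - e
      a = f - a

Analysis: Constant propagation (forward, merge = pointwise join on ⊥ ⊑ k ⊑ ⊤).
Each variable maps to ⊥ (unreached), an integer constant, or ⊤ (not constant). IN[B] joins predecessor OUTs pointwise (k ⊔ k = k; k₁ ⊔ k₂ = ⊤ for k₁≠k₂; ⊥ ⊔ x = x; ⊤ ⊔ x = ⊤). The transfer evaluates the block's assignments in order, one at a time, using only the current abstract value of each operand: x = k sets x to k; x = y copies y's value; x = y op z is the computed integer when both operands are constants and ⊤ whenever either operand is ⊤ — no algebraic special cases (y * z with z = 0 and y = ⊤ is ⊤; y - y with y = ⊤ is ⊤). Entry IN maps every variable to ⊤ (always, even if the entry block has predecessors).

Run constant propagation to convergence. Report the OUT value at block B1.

Answer: {a: -3, b: ⊤, c: ⊤, d: -3, e: -3, f: ⊤}

Trace:
Fixpoint table:
  B0:  IN=(all ⊤)  OUT=(all ⊤)
  B1:  IN=(all ⊤)  OUT={a:-3, d:-3, e:-3; rest ⊤}
  B2:  IN={a:-3, d:-3, e:-3; rest ⊤}  OUT={d:-3, e:-3, f:-3; rest ⊤}
  B3:  IN={d:-3, e:-3, f:-3; rest ⊤}  OUT={d:-3, e:0, f:-3; rest ⊤}
  B4:  IN={d:-3; rest ⊤}  OUT={d:-3; rest ⊤}
  B5:  IN={d:-3; rest ⊤}  OUT={d:-3; rest ⊤}
  B6:  IN={d:-3; rest ⊤}  OUT=(all ⊤)
  B7:  IN=(all ⊤)  OUT=(all ⊤)
  B8:  IN=(all ⊤)  OUT=(all ⊤)
  B9:  IN=(all ⊤)  OUT=(all ⊤)

Merge at B1: IN[B1] = OUT[B0] = {a: ⊤, b: ⊤, c: ⊤, d: ⊤, e: ⊤, f: ⊤}
Applying B1's transfer function to that IN value gives OUT[B1] (row B1 above).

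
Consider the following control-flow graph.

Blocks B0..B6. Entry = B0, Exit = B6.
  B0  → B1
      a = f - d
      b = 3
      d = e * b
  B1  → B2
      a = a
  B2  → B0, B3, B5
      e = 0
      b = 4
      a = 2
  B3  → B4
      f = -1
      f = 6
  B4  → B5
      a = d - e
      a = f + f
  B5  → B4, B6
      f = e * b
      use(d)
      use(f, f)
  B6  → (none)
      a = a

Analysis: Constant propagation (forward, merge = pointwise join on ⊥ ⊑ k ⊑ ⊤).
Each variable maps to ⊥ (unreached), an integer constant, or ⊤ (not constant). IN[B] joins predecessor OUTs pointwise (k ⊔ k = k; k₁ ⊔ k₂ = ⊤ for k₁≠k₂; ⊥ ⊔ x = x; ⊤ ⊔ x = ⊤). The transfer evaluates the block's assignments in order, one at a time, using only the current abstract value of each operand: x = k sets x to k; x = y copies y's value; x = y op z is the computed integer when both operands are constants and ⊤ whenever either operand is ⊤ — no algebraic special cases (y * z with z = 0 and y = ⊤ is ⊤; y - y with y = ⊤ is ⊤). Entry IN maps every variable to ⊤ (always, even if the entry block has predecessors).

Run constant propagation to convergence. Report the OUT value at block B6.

Fixpoint table:
  B0: | IN=(all ⊤) | OUT={b:3; rest ⊤}
  B1: | IN={b:3; rest ⊤} | OUT={b:3; rest ⊤}
  B2: | IN={b:3; rest ⊤} | OUT={a:2, b:4, e:0; rest ⊤}
  B3: | IN={a:2, b:4, e:0; rest ⊤} | OUT={a:2, b:4, e:0, f:6; rest ⊤}
  B4: | IN={b:4, e:0; rest ⊤} | OUT={b:4, e:0; rest ⊤}
  B5: | IN={b:4, e:0; rest ⊤} | OUT={b:4, e:0, f:0; rest ⊤}
  B6: | IN={b:4, e:0, f:0; rest ⊤} | OUT={b:4, e:0, f:0; rest ⊤}

Merge at B6: IN[B6] = OUT[B5] = {a: ⊤, b: 4, c: ⊤, d: ⊤, e: 0, f: 0}
Applying B6's transfer function to that IN value gives OUT[B6] (row B6 above).

Answer: {a: ⊤, b: 4, c: ⊤, d: ⊤, e: 0, f: 0}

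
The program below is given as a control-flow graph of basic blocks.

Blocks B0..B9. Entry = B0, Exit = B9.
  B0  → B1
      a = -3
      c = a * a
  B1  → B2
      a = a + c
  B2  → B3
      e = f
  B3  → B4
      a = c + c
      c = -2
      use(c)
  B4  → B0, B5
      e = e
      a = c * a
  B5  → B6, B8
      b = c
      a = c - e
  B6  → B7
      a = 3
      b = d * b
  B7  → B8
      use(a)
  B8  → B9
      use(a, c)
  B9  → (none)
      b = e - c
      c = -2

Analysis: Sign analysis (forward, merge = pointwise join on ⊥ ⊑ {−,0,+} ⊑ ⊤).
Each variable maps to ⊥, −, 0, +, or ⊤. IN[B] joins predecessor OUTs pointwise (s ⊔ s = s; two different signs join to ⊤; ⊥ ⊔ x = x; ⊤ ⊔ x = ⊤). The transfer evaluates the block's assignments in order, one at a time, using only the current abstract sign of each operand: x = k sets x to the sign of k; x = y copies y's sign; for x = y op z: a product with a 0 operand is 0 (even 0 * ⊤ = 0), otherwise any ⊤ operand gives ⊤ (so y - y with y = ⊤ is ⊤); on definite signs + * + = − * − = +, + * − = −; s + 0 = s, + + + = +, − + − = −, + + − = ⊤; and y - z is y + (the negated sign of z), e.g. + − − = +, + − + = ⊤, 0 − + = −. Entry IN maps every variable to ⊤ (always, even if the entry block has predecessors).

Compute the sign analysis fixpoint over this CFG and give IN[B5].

Converged values:
  B0:  IN=(all ⊤)  OUT={a:-, c:+; rest ⊤}
  B1:  IN={a:-, c:+; rest ⊤}  OUT={c:+; rest ⊤}
  B2:  IN={c:+; rest ⊤}  OUT={c:+; rest ⊤}
  B3:  IN={c:+; rest ⊤}  OUT={a:+, c:-; rest ⊤}
  B4:  IN={a:+, c:-; rest ⊤}  OUT={a:-, c:-; rest ⊤}
  B5:  IN={a:-, c:-; rest ⊤}  OUT={b:-, c:-; rest ⊤}
  B6:  IN={b:-, c:-; rest ⊤}  OUT={a:+, c:-; rest ⊤}
  B7:  IN={a:+, c:-; rest ⊤}  OUT={a:+, c:-; rest ⊤}
  B8:  IN={c:-; rest ⊤}  OUT={c:-; rest ⊤}
  B9:  IN={c:-; rest ⊤}  OUT={c:-; rest ⊤}

Merge at B5: IN[B5] = OUT[B4] = {a: -, b: ⊤, c: -, d: ⊤, e: ⊤, f: ⊤}

Answer: {a: -, b: ⊤, c: -, d: ⊤, e: ⊤, f: ⊤}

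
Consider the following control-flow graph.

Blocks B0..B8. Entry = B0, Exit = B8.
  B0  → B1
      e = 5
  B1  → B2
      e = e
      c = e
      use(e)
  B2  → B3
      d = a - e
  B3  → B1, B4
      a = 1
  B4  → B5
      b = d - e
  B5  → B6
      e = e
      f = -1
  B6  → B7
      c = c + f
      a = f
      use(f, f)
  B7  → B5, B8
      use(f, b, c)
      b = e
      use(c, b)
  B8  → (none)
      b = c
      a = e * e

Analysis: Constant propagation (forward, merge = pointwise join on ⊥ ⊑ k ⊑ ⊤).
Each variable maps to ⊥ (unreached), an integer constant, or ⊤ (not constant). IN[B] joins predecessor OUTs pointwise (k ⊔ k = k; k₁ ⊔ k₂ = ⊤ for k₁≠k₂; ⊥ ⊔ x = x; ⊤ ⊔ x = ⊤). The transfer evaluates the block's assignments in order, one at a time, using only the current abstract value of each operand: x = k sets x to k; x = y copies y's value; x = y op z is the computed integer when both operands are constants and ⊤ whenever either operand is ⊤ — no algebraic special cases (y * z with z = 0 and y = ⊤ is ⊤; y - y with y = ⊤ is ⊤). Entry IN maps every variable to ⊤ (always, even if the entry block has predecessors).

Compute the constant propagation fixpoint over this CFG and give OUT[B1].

Per-block solution:
  B0: | IN=(all ⊤) | OUT={e:5; rest ⊤}
  B1: | IN={e:5; rest ⊤} | OUT={c:5, e:5; rest ⊤}
  B2: | IN={c:5, e:5; rest ⊤} | OUT={c:5, e:5; rest ⊤}
  B3: | IN={c:5, e:5; rest ⊤} | OUT={a:1, c:5, e:5; rest ⊤}
  B4: | IN={a:1, c:5, e:5; rest ⊤} | OUT={a:1, c:5, e:5; rest ⊤}
  B5: | IN={e:5; rest ⊤} | OUT={e:5, f:-1; rest ⊤}
  B6: | IN={e:5, f:-1; rest ⊤} | OUT={a:-1, e:5, f:-1; rest ⊤}
  B7: | IN={a:-1, e:5, f:-1; rest ⊤} | OUT={a:-1, b:5, e:5, f:-1; rest ⊤}
  B8: | IN={a:-1, b:5, e:5, f:-1; rest ⊤} | OUT={a:25, e:5, f:-1; rest ⊤}

Merge at B1: IN[B1] = OUT[B0] ⊔ OUT[B3] = {a: ⊤, b: ⊤, c: ⊤, d: ⊤, e: 5, f: ⊤}
Applying B1's transfer function to that IN value gives OUT[B1] (row B1 above).

Answer: {a: ⊤, b: ⊤, c: 5, d: ⊤, e: 5, f: ⊤}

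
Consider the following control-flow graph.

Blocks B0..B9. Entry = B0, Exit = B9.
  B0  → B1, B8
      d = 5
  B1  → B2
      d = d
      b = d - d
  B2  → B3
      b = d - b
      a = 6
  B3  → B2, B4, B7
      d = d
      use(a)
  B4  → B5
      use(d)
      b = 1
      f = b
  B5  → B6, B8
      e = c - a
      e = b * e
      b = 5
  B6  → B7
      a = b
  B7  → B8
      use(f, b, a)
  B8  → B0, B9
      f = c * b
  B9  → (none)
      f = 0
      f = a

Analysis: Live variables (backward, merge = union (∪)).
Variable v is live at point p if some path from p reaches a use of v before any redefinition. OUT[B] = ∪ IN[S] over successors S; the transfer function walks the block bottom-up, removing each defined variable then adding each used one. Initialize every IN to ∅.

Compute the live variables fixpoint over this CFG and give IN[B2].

Fixpoint table:
  B0:  IN={a, b, c, f}  OUT={a, b, c, d, f}
  B1:  IN={c, d, f}  OUT={b, c, d, f}
  B2:  IN={b, c, d, f}  OUT={a, b, c, d, f}
  B3:  IN={a, b, c, d, f}  OUT={a, b, c, d, f}
  B4:  IN={a, c, d}  OUT={a, b, c, f}
  B5:  IN={a, b, c, f}  OUT={a, b, c, f}
  B6:  IN={b, c, f}  OUT={a, b, c, f}
  B7:  IN={a, b, c, f}  OUT={a, b, c}
  B8:  IN={a, b, c}  OUT={a, b, c, f}
  B9:  IN={a}  OUT={}

Merge at B2: OUT[B2] = IN[B3] = {a, b, c, d, f}
Applying B2's transfer function to that OUT value gives IN[B2] (row B2 above).

Answer: {b, c, d, f}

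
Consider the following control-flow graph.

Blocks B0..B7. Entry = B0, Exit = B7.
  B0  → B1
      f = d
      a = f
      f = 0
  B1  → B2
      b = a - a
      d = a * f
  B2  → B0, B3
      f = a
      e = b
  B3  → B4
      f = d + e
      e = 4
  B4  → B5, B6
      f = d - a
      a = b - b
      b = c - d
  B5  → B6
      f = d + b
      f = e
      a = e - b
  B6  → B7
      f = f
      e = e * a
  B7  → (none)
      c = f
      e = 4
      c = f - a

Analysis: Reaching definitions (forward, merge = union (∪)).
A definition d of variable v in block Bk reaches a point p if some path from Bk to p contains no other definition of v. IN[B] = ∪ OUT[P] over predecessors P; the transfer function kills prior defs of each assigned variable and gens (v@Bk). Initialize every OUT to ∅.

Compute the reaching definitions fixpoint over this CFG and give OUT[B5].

Per-block solution:
  B0: | IN={a@B0, b@B1, d@B1, e@B2, f@B2} | OUT={a@B0, b@B1, d@B1, e@B2, f@B0}
  B1: | IN={a@B0, b@B1, d@B1, e@B2, f@B0} | OUT={a@B0, b@B1, d@B1, e@B2, f@B0}
  B2: | IN={a@B0, b@B1, d@B1, e@B2, f@B0} | OUT={a@B0, b@B1, d@B1, e@B2, f@B2}
  B3: | IN={a@B0, b@B1, d@B1, e@B2, f@B2} | OUT={a@B0, b@B1, d@B1, e@B3, f@B3}
  B4: | IN={a@B0, b@B1, d@B1, e@B3, f@B3} | OUT={a@B4, b@B4, d@B1, e@B3, f@B4}
  B5: | IN={a@B4, b@B4, d@B1, e@B3, f@B4} | OUT={a@B5, b@B4, d@B1, e@B3, f@B5}
  B6: | IN={a@B4, a@B5, b@B4, d@B1, e@B3, f@B4, f@B5} | OUT={a@B4, a@B5, b@B4, d@B1, e@B6, f@B6}
  B7: | IN={a@B4, a@B5, b@B4, d@B1, e@B6, f@B6} | OUT={a@B4, a@B5, b@B4, c@B7, d@B1, e@B7, f@B6}

Merge at B5: IN[B5] = OUT[B4] = {a@B4, b@B4, d@B1, e@B3, f@B4}
Applying B5's transfer function to that IN value gives OUT[B5] (row B5 above).

Answer: {a@B5, b@B4, d@B1, e@B3, f@B5}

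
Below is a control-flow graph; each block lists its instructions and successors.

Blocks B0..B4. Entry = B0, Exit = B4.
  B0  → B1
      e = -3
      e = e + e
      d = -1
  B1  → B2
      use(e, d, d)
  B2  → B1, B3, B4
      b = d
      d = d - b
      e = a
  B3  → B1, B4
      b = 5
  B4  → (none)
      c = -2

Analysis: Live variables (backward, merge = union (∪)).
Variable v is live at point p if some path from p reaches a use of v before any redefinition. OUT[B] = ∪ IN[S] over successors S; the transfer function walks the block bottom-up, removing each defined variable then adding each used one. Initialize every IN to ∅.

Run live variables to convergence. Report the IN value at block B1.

Answer: {a, d, e}

Working:
Fixpoint table:
  B0:  IN={a}  OUT={a, d, e}
  B1:  IN={a, d, e}  OUT={a, d}
  B2:  IN={a, d}  OUT={a, d, e}
  B3:  IN={a, d, e}  OUT={a, d, e}
  B4:  IN={}  OUT={}

Merge at B1: OUT[B1] = IN[B2] = {a, d}
Applying B1's transfer function to that OUT value gives IN[B1] (row B1 above).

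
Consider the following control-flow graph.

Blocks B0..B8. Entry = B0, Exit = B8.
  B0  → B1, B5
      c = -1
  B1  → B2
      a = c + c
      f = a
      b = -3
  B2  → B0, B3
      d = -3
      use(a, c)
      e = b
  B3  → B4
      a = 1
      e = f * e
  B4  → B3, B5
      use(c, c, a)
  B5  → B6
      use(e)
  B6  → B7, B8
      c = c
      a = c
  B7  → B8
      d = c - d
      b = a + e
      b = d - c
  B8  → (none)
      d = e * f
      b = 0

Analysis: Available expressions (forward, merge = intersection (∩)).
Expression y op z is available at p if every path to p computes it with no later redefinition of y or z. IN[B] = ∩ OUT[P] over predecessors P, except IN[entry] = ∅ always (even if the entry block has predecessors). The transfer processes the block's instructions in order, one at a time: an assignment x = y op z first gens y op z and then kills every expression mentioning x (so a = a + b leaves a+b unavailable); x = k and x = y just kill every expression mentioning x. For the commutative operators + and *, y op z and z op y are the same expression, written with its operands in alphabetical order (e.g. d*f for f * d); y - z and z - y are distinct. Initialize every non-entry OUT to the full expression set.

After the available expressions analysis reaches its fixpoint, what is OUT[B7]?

Per-block solution:
  B0:  IN={}  OUT={}
  B1:  IN={}  OUT={c+c}
  B2:  IN={c+c}  OUT={c+c}
  B3:  IN={c+c}  OUT={c+c}
  B4:  IN={c+c}  OUT={c+c}
  B5:  IN={}  OUT={}
  B6:  IN={}  OUT={}
  B7:  IN={}  OUT={a+e, d-c}
  B8:  IN={}  OUT={e*f}

Merge at B7: IN[B7] = OUT[B6] = {}
Applying B7's transfer function to that IN value gives OUT[B7] (row B7 above).

Answer: {a+e, d-c}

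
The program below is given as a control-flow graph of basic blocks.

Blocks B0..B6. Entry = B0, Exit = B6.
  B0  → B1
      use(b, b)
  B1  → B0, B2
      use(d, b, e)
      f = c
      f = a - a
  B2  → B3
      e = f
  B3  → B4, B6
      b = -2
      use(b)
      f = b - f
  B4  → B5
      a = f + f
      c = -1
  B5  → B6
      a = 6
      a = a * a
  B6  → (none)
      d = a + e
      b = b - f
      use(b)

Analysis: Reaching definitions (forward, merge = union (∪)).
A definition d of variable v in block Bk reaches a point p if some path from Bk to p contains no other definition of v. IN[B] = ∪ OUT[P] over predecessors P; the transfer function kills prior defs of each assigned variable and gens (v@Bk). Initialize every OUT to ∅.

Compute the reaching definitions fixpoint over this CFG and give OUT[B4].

Answer: {a@B4, b@B3, c@B4, e@B2, f@B3}

Working:
Converged values:
  B0: | IN={f@B1} | OUT={f@B1}
  B1: | IN={f@B1} | OUT={f@B1}
  B2: | IN={f@B1} | OUT={e@B2, f@B1}
  B3: | IN={e@B2, f@B1} | OUT={b@B3, e@B2, f@B3}
  B4: | IN={b@B3, e@B2, f@B3} | OUT={a@B4, b@B3, c@B4, e@B2, f@B3}
  B5: | IN={a@B4, b@B3, c@B4, e@B2, f@B3} | OUT={a@B5, b@B3, c@B4, e@B2, f@B3}
  B6: | IN={a@B5, b@B3, c@B4, e@B2, f@B3} | OUT={a@B5, b@B6, c@B4, d@B6, e@B2, f@B3}

Merge at B4: IN[B4] = OUT[B3] = {b@B3, e@B2, f@B3}
Applying B4's transfer function to that IN value gives OUT[B4] (row B4 above).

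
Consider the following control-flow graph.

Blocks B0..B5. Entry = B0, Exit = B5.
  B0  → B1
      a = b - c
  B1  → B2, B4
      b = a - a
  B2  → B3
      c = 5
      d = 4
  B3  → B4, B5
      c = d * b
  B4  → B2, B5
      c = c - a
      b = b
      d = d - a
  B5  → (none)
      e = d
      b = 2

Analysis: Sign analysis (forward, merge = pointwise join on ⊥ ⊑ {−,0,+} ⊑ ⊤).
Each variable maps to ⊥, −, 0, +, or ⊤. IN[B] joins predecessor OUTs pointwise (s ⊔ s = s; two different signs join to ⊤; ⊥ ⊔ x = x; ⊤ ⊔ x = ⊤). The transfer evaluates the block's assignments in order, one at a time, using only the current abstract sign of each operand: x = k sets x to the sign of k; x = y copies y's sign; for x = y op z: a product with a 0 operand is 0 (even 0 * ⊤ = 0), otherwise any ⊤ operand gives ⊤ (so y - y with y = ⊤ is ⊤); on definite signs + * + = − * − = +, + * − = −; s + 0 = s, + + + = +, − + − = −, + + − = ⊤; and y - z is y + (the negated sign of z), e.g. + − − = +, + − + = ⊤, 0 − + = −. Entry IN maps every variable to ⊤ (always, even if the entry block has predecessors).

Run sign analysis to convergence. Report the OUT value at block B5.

Converged values:
  B0:  IN=(all ⊤)  OUT=(all ⊤)
  B1:  IN=(all ⊤)  OUT=(all ⊤)
  B2:  IN=(all ⊤)  OUT={c:+, d:+; rest ⊤}
  B3:  IN={c:+, d:+; rest ⊤}  OUT={d:+; rest ⊤}
  B4:  IN=(all ⊤)  OUT=(all ⊤)
  B5:  IN=(all ⊤)  OUT={b:+; rest ⊤}

Merge at B5: IN[B5] = OUT[B3] ⊔ OUT[B4] = {a: ⊤, b: ⊤, c: ⊤, d: ⊤, e: ⊤, f: ⊤}
Applying B5's transfer function to that IN value gives OUT[B5] (row B5 above).

Answer: {a: ⊤, b: +, c: ⊤, d: ⊤, e: ⊤, f: ⊤}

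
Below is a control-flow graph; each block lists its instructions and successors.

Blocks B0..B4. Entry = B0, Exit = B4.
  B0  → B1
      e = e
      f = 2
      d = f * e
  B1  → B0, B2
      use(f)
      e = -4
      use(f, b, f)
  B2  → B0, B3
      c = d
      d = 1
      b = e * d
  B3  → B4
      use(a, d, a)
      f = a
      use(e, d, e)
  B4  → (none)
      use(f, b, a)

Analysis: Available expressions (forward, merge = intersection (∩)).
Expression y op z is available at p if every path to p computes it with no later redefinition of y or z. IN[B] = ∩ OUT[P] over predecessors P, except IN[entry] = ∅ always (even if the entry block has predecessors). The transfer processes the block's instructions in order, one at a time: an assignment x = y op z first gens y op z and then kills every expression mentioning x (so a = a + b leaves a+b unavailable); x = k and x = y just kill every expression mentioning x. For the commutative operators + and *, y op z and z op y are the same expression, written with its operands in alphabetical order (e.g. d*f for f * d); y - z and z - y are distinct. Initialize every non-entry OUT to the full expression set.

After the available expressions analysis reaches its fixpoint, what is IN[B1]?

Converged values:
  B0:  IN={}  OUT={e*f}
  B1:  IN={e*f}  OUT={}
  B2:  IN={}  OUT={d*e}
  B3:  IN={d*e}  OUT={d*e}
  B4:  IN={d*e}  OUT={d*e}

Merge at B1: IN[B1] = OUT[B0] = {e*f}

Answer: {e*f}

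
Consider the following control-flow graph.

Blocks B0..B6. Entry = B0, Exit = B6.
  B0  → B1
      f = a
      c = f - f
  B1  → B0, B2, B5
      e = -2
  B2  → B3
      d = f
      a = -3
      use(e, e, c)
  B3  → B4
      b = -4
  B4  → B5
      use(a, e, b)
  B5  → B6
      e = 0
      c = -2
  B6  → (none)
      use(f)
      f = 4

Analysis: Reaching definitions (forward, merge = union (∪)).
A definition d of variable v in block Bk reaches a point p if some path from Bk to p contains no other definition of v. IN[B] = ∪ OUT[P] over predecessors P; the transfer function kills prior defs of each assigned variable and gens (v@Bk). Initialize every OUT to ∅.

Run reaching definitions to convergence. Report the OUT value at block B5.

Converged values:
  B0:  IN={c@B0, e@B1, f@B0}  OUT={c@B0, e@B1, f@B0}
  B1:  IN={c@B0, e@B1, f@B0}  OUT={c@B0, e@B1, f@B0}
  B2:  IN={c@B0, e@B1, f@B0}  OUT={a@B2, c@B0, d@B2, e@B1, f@B0}
  B3:  IN={a@B2, c@B0, d@B2, e@B1, f@B0}  OUT={a@B2, b@B3, c@B0, d@B2, e@B1, f@B0}
  B4:  IN={a@B2, b@B3, c@B0, d@B2, e@B1, f@B0}  OUT={a@B2, b@B3, c@B0, d@B2, e@B1, f@B0}
  B5:  IN={a@B2, b@B3, c@B0, d@B2, e@B1, f@B0}  OUT={a@B2, b@B3, c@B5, d@B2, e@B5, f@B0}
  B6:  IN={a@B2, b@B3, c@B5, d@B2, e@B5, f@B0}  OUT={a@B2, b@B3, c@B5, d@B2, e@B5, f@B6}

Merge at B5: IN[B5] = OUT[B1] ⊔ OUT[B4] = {a@B2, b@B3, c@B0, d@B2, e@B1, f@B0}
Applying B5's transfer function to that IN value gives OUT[B5] (row B5 above).

Answer: {a@B2, b@B3, c@B5, d@B2, e@B5, f@B0}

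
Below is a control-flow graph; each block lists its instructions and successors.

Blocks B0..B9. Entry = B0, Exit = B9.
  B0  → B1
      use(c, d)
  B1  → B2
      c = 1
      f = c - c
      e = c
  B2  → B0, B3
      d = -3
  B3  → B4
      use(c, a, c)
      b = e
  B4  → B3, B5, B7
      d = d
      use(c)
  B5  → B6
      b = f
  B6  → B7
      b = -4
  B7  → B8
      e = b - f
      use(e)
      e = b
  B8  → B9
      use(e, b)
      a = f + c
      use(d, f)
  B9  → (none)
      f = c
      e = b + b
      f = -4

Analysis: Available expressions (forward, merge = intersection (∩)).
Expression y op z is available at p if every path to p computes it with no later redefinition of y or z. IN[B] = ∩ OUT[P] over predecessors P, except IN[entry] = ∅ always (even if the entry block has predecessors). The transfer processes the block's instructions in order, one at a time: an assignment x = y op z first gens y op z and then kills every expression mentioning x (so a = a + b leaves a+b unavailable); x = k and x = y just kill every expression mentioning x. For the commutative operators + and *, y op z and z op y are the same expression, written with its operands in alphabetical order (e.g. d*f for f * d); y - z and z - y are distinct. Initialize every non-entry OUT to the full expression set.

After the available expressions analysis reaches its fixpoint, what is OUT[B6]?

Fixpoint table:
  B0:   IN={}   OUT={}
  B1:   IN={}   OUT={c-c}
  B2:   IN={c-c}   OUT={c-c}
  B3:   IN={c-c}   OUT={c-c}
  B4:   IN={c-c}   OUT={c-c}
  B5:   IN={c-c}   OUT={c-c}
  B6:   IN={c-c}   OUT={c-c}
  B7:   IN={c-c}   OUT={b-f, c-c}
  B8:   IN={b-f, c-c}   OUT={b-f, c+f, c-c}
  B9:   IN={b-f, c+f, c-c}   OUT={b+b, c-c}

Merge at B6: IN[B6] = OUT[B5] = {c-c}
Applying B6's transfer function to that IN value gives OUT[B6] (row B6 above).

Answer: {c-c}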